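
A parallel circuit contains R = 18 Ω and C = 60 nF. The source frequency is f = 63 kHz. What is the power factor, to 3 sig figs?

0.919

ω = 2πf = 395800 rad/s
X_C = 1/(ωC) = 42.1 Ω
Parallel: admittances add. Y = 1/R + jωC
Y = (0.0556 + j0.0238) S
|Y| = 0.0604 S → |Z| = 1/|Y| = 16.6 Ω, ∠Z = −∠Y = -23.1°
cos φ = cos(-23.1°) = 0.919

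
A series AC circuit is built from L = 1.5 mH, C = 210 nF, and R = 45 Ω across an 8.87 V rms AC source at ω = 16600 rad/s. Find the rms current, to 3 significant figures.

33.4 mA

X_L = ωL = 24.9 Ω
X_C = 1/(ωC) = 287 Ω
Net reactance X = X_L − X_C = -262 Ω
Z = 45.0 − j262 Ω
|Z| = √(45.0² + 262²) = 266 Ω
I = V/|Z| = 8.87/266 = 33.4 mA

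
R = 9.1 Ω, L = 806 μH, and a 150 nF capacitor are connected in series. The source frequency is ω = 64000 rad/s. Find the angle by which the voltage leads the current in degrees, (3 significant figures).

X_L = ωL = 51.6 Ω
X_C = 1/(ωC) = 104 Ω
Net reactance X = X_L − X_C = -52.6 Ω
Z = 9.10 − j52.6 Ω
|Z| = √(9.10² + 52.6²) = 53.4 Ω
∠Z = arctan(-52.6/9.10) = -80.2°

-80.2°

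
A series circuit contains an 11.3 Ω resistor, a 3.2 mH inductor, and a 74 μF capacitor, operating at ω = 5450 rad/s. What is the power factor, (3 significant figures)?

X_L = ωL = 17.4 Ω
X_C = 1/(ωC) = 2.48 Ω
Net reactance X = X_L − X_C = 15.0 Ω
Z = 11.3 + j15.0 Ω
|Z| = √(11.3² + 15.0²) = 18.7 Ω
∠Z = arctan(15.0/11.3) = 52.9°
cos φ = cos(52.9°) = 0.603

0.603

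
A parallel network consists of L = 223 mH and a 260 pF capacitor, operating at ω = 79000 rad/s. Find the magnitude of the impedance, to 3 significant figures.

X_L = ωL = 17600 Ω
X_C = 1/(ωC) = 48700 Ω
Parallel: admittances add. Y = 1/(jωL) + jωC
Y = (0 − j3.62e-05) S
|Y| = 3.62e-05 S → |Z| = 1/|Y| = 27600 Ω, ∠Z = −∠Y = 90.0°

27600 Ω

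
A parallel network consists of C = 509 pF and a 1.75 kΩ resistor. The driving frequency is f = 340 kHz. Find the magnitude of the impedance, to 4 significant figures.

814.1 Ω

ω = 2πf = 2.136e+06 rad/s
X_C = 1/(ωC) = 919.7 Ω
Parallel: admittances add. Y = 1/R + jωC
Y = (0.0005714 + j0.001087) S
|Y| = 0.001228 S → |Z| = 1/|Y| = 814.1 Ω, ∠Z = −∠Y = -62.28°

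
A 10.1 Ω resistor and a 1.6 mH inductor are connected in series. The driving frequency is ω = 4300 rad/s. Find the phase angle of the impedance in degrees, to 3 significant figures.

X_L = ωL = 6.88 Ω
Z = 10.1 + j6.88 Ω
|Z| = √(10.1² + 6.88²) = 12.2 Ω
∠Z = arctan(6.88/10.1) = 34.3°

34.3°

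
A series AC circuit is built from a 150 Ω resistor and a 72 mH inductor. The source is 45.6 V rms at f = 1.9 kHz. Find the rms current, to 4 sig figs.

ω = 2πf = 11940 rad/s
X_L = ωL = 859.5 Ω
Z = 150.0 + j859.5 Ω
|Z| = √(150.0² + 859.5²) = 872.5 Ω
I = V/|Z| = 45.6/872.5 = 52.26 mA

52.26 mA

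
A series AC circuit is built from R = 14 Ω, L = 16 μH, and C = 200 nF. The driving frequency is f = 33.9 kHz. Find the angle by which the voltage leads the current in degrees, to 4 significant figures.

-55.10°

ω = 2πf = 213000 rad/s
X_L = ωL = 3.408 Ω
X_C = 1/(ωC) = 23.47 Ω
Net reactance X = X_L − X_C = -20.07 Ω
Z = 14.00 − j20.07 Ω
|Z| = √(14.00² + 20.07²) = 24.47 Ω
∠Z = arctan(-20.07/14.00) = -55.10°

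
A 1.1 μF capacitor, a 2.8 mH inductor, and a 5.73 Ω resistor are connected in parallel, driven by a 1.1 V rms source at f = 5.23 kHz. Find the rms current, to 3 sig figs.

ω = 2πf = 32860 rad/s
X_L = ωL = 92.0 Ω
X_C = 1/(ωC) = 27.7 Ω
Parallel: admittances add. Y = 1/R + 1/(jωL) + jωC
Y = (0.175 + j0.0253) S
|Y| = 0.176 S → |Z| = 1/|Y| = 5.67 Ω, ∠Z = −∠Y = -8.24°
I = V/|Z| = 1.1/5.67 = 194 mA

194 mA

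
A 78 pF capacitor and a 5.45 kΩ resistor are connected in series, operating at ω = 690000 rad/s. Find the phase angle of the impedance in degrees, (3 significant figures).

X_C = 1/(ωC) = 18600 Ω
Z = 5450 − j18600 Ω
|Z| = √(5450² + 18600²) = 19400 Ω
∠Z = arctan(-18600/5450) = -73.7°

-73.7°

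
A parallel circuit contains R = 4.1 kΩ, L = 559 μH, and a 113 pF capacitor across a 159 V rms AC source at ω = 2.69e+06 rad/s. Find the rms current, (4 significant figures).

X_L = ωL = 1504 Ω
X_C = 1/(ωC) = 3290 Ω
Parallel: admittances add. Y = 1/R + 1/(jωL) + jωC
Y = (0.0002439 − j0.0003611) S
|Y| = 0.0004357 S → |Z| = 1/|Y| = 2295 Ω, ∠Z = −∠Y = 55.96°
I = V/|Z| = 159/2295 = 69.28 mA

69.28 mA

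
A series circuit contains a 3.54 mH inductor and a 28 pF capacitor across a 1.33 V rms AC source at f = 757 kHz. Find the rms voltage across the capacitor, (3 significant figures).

1.07 V

ω = 2πf = 4.756e+06 rad/s
X_L = ωL = 16800 Ω
X_C = 1/(ωC) = 7510 Ω
Net reactance X = X_L − X_C = 9330 Ω
Z = j9330 Ω
|Z| = √(0² + 9330²) = 9330 Ω
I = V/|Z| = 143 μA
V_C = I·|Z_C| = 0.000143 × 7510 = 1.07 V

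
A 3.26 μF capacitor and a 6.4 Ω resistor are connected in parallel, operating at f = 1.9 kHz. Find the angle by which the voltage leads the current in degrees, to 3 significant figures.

-14.0°

ω = 2πf = 11940 rad/s
X_C = 1/(ωC) = 25.7 Ω
Parallel: admittances add. Y = 1/R + jωC
Y = (0.156 + j0.0389) S
|Y| = 0.161 S → |Z| = 1/|Y| = 6.21 Ω, ∠Z = −∠Y = -14.0°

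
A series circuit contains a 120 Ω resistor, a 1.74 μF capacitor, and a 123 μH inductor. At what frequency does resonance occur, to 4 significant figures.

10.88 kHz

ω₀ = 1/√(LC) = 1/√(0.000123 × 1.74e-06) = 68360 rad/s
f₀ = ω₀/(2π) = 10.88 kHz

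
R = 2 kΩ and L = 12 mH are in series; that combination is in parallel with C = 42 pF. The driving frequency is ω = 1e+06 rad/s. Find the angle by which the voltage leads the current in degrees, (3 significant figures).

70.9°

X_L = ωL = 12000 Ω
X_C = 1/(ωC) = 23800 Ω
Branch 1 (R+jX_L): Z₁ = 2000 + j12000 Ω, |Z₁| = 12200 Ω
Branch 2 (−jX_C): Z₂ = −j23800 Ω
Parallel: Z = Z₁Z₂/(Z₁+Z₂), |Z| = 24200 Ω, ∠Z = 70.9°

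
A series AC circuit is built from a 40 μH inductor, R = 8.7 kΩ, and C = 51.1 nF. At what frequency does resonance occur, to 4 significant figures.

111.3 kHz

ω₀ = 1/√(LC) = 1/√(4e-05 × 5.11e-08) = 699500 rad/s
f₀ = ω₀/(2π) = 111.3 kHz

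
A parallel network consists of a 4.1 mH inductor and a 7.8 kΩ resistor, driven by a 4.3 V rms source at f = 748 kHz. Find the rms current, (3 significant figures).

595 μA

ω = 2πf = 4.7e+06 rad/s
X_L = ωL = 19300 Ω
Parallel: admittances add. Y = 1/R + 1/(jωL)
Y = (0.000128 − j5.19e-05) S
|Y| = 0.000138 S → |Z| = 1/|Y| = 7230 Ω, ∠Z = −∠Y = 22.0°
I = V/|Z| = 4.3/7230 = 595 μA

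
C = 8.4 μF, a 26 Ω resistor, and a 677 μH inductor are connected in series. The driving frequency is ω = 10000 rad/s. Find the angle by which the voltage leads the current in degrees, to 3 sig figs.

X_L = ωL = 6.77 Ω
X_C = 1/(ωC) = 11.9 Ω
Net reactance X = X_L − X_C = -5.13 Ω
Z = 26.0 − j5.13 Ω
|Z| = √(26.0² + 5.13²) = 26.5 Ω
∠Z = arctan(-5.13/26.0) = -11.2°

-11.2°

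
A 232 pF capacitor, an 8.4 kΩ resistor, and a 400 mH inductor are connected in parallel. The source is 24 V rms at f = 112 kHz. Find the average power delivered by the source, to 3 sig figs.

ω = 2πf = 703700 rad/s
X_L = ωL = 281000 Ω
X_C = 1/(ωC) = 6130 Ω
Parallel: admittances add. Y = 1/R + 1/(jωL) + jωC
Y = (0.000119 + j0.000160) S
|Y| = 0.000199 S → |Z| = 1/|Y| = 5020 Ω, ∠Z = −∠Y = -53.3°
I = V/|Z| = 4.78 mA
P = VI cos φ = 24 × 0.00478 × cos(-53.3°) = 68.6 mW

68.6 mW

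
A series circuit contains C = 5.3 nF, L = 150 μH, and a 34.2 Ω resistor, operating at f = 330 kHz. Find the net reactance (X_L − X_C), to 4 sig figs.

ω = 2πf = 2.073e+06 rad/s
X_L = ωL = 311.0 Ω
X_C = 1/(ωC) = 91.00 Ω
X = 311.0 − 91.00 = 220.0 Ω

220.0 Ω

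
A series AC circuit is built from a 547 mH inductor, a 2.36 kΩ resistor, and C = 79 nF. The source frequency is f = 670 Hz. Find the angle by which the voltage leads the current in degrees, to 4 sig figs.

-16.61°

ω = 2πf = 4210 rad/s
X_L = ωL = 2303 Ω
X_C = 1/(ωC) = 3007 Ω
Net reactance X = X_L − X_C = -704.2 Ω
Z = 2360 − j704.2 Ω
|Z| = √(2360² + 704.2²) = 2463 Ω
∠Z = arctan(-704.2/2360) = -16.61°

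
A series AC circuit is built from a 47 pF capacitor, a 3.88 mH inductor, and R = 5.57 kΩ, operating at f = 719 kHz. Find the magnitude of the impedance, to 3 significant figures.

14000 Ω

ω = 2πf = 4.518e+06 rad/s
X_L = ωL = 17500 Ω
X_C = 1/(ωC) = 4710 Ω
Net reactance X = X_L − X_C = 12800 Ω
Z = 5570 + j12800 Ω
|Z| = √(5570² + 12800²) = 14000 Ω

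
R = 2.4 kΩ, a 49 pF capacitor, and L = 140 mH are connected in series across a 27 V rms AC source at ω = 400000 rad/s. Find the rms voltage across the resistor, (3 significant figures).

11.7 V

X_L = ωL = 56000 Ω
X_C = 1/(ωC) = 51000 Ω
Net reactance X = X_L − X_C = 4980 Ω
Z = 2400 + j4980 Ω
|Z| = √(2400² + 4980²) = 5530 Ω
I = V/|Z| = 4.88 mA
V_R = I·|Z_R| = 0.00488 × 2400 = 11.7 V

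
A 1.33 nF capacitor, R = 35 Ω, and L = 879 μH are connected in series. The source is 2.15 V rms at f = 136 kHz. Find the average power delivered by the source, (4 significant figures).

9.085 mW

ω = 2πf = 854500 rad/s
X_L = ωL = 751.1 Ω
X_C = 1/(ωC) = 879.9 Ω
Net reactance X = X_L − X_C = -128.8 Ω
Z = 35.00 − j128.8 Ω
|Z| = √(35.00² + 128.8²) = 133.4 Ω
∠Z = arctan(-128.8/35.00) = -74.79°
I = V/|Z| = 16.11 mA
P = VI cos φ = 2.15 × 0.01611 × cos(-74.79°) = 9.085 mW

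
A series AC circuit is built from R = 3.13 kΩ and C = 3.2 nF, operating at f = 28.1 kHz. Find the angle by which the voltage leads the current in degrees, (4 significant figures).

ω = 2πf = 176600 rad/s
X_C = 1/(ωC) = 1770 Ω
Z = 3130 − j1770 Ω
|Z| = √(3130² + 1770²) = 3596 Ω
∠Z = arctan(-1770/3130) = -29.49°

-29.49°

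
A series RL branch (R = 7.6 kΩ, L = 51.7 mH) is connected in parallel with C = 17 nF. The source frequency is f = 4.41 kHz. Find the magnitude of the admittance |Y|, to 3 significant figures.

ω = 2πf = 27710 rad/s
X_L = ωL = 1430 Ω
X_C = 1/(ωC) = 2120 Ω
Branch 1 (R+jX_L): Z₁ = 7600 + j1430 Ω, |Z₁| = 7730 Ω
Branch 2 (−jX_C): Z₂ = −j2120 Ω
Parallel: Z = Z₁Z₂/(Z₁+Z₂), |Z| = 2150 Ω, ∠Z = -74.1°
|Y| = 1/|Z| = 465 μS

465 μS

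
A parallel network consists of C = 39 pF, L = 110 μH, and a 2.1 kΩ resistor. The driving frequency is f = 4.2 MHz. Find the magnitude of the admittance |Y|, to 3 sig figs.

834 μS

ω = 2πf = 2.639e+07 rad/s
X_L = ωL = 2900 Ω
X_C = 1/(ωC) = 972 Ω
Parallel: admittances add. Y = 1/R + 1/(jωL) + jωC
Y = (0.000476 + j0.000685) S
|Y| = 0.000834 S → |Z| = 1/|Y| = 1200 Ω, ∠Z = −∠Y = -55.2°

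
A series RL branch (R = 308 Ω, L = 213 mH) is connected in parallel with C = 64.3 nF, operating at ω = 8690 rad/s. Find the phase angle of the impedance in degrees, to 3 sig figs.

X_L = ωL = 1850 Ω
X_C = 1/(ωC) = 1790 Ω
Branch 1 (R+jX_L): Z₁ = 308 + j1850 Ω, |Z₁| = 1880 Ω
Branch 2 (−jX_C): Z₂ = −j1790 Ω
Parallel: Z = Z₁Z₂/(Z₁+Z₂), |Z| = 10700 Ω, ∠Z = -20.7°

-20.7°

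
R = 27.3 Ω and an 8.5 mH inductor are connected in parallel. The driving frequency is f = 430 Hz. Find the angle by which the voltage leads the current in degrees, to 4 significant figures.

49.93°

ω = 2πf = 2702 rad/s
X_L = ωL = 22.97 Ω
Parallel: admittances add. Y = 1/R + 1/(jωL)
Y = (0.03663 − j0.04354) S
|Y| = 0.05690 S → |Z| = 1/|Y| = 17.57 Ω, ∠Z = −∠Y = 49.93°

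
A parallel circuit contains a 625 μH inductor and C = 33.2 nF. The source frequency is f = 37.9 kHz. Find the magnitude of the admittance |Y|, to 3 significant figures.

ω = 2πf = 238100 rad/s
X_L = ωL = 149 Ω
X_C = 1/(ωC) = 126 Ω
Parallel: admittances add. Y = 1/(jωL) + jωC
Y = (0 + j0.00119) S
|Y| = 0.00119 S → |Z| = 1/|Y| = 842 Ω, ∠Z = −∠Y = -90.0°

1.19 mS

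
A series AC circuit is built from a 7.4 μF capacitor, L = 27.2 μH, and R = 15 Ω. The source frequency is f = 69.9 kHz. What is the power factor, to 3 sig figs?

0.790

ω = 2πf = 439200 rad/s
X_L = ωL = 11.9 Ω
X_C = 1/(ωC) = 0.308 Ω
Net reactance X = X_L − X_C = 11.6 Ω
Z = 15.0 + j11.6 Ω
|Z| = √(15.0² + 11.6²) = 19.0 Ω
∠Z = arctan(11.6/15.0) = 37.8°
cos φ = cos(37.8°) = 0.790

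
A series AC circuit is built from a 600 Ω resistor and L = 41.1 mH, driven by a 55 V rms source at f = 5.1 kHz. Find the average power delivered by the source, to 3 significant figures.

ω = 2πf = 32040 rad/s
X_L = ωL = 1320 Ω
Z = 600 + j1320 Ω
|Z| = √(600² + 1320²) = 1450 Ω
∠Z = arctan(1320/600) = 65.5°
I = V/|Z| = 38.0 mA
P = VI cos φ = 55 × 0.0380 × cos(65.5°) = 867 mW

867 mW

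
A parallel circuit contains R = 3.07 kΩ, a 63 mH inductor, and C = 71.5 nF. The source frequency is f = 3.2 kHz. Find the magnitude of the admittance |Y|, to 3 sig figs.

725 μS

ω = 2πf = 20110 rad/s
X_L = ωL = 1270 Ω
X_C = 1/(ωC) = 696 Ω
Parallel: admittances add. Y = 1/R + 1/(jωL) + jωC
Y = (0.000326 + j0.000648) S
|Y| = 0.000725 S → |Z| = 1/|Y| = 1380 Ω, ∠Z = −∠Y = -63.3°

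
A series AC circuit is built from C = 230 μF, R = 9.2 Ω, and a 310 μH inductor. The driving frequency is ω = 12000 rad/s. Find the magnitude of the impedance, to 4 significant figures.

X_L = ωL = 3.720 Ω
X_C = 1/(ωC) = 0.3623 Ω
Net reactance X = X_L − X_C = 3.358 Ω
Z = 9.200 + j3.358 Ω
|Z| = √(9.200² + 3.358²) = 9.794 Ω

9.794 Ω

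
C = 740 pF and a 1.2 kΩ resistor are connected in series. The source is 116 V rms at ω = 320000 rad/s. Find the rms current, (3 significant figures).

26.4 mA

X_C = 1/(ωC) = 4220 Ω
Z = 1200 − j4220 Ω
|Z| = √(1200² + 4220²) = 4390 Ω
I = V/|Z| = 116/4390 = 26.4 mA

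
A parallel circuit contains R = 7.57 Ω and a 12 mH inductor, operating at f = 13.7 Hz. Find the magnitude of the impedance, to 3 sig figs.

1.02 Ω

ω = 2πf = 86.08 rad/s
X_L = ωL = 1.03 Ω
Parallel: admittances add. Y = 1/R + 1/(jωL)
Y = (0.132 − j0.968) S
|Y| = 0.977 S → |Z| = 1/|Y| = 1.02 Ω, ∠Z = −∠Y = 82.2°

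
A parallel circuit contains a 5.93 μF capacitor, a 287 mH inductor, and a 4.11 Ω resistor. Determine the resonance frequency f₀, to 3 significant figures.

122 Hz

ω₀ = 1/√(LC) = 1/√(0.287 × 5.93e-06) = 766.5 rad/s
f₀ = ω₀/(2π) = 122 Hz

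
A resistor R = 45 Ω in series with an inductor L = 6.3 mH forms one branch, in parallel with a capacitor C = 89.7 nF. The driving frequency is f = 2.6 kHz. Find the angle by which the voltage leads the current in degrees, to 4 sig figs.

ω = 2πf = 16340 rad/s
X_L = ωL = 102.9 Ω
X_C = 1/(ωC) = 682.4 Ω
Branch 1 (R+jX_L): Z₁ = 45.00 + j102.9 Ω, |Z₁| = 112.3 Ω
Branch 2 (−jX_C): Z₂ = −j682.4 Ω
Parallel: Z = Z₁Z₂/(Z₁+Z₂), |Z| = 131.9 Ω, ∠Z = 61.94°

61.94°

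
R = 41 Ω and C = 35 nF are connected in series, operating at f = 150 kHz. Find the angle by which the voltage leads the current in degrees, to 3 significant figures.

-36.5°

ω = 2πf = 942500 rad/s
X_C = 1/(ωC) = 30.3 Ω
Z = 41.0 − j30.3 Ω
|Z| = √(41.0² + 30.3²) = 51.0 Ω
∠Z = arctan(-30.3/41.0) = -36.5°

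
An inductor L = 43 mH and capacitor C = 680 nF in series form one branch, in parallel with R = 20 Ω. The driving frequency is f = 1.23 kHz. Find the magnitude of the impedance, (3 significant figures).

19.8 Ω

ω = 2πf = 7728 rad/s
X_L = ωL = 332 Ω
X_C = 1/(ωC) = 190 Ω
Branch 1: Z₁ = R = 20.0 Ω
Branch 2 (series LC): Z₂ = j(X_L − X_C) = j142 Ω
Parallel: Z = Z₁Z₂/(Z₁+Z₂), |Z| = 19.8 Ω, ∠Z = 8.02°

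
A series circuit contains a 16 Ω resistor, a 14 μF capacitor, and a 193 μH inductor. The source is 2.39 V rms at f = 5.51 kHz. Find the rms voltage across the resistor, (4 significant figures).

ω = 2πf = 34620 rad/s
X_L = ωL = 6.682 Ω
X_C = 1/(ωC) = 2.063 Ω
Net reactance X = X_L − X_C = 4.619 Ω
Z = 16.00 + j4.619 Ω
|Z| = √(16.00² + 4.619²) = 16.65 Ω
I = V/|Z| = 143.5 mA
V_R = I·|Z_R| = 0.1435 × 16.00 = 2.296 V

2.296 V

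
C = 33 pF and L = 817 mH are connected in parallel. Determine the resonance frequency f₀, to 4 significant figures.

ω₀ = 1/√(LC) = 1/√(0.817 × 3.3e-11) = 192600 rad/s
f₀ = ω₀/(2π) = 30.65 kHz

30.65 kHz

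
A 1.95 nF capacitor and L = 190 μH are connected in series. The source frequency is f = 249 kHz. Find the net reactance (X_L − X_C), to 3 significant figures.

ω = 2πf = 1.565e+06 rad/s
X_L = ωL = 297 Ω
X_C = 1/(ωC) = 328 Ω
X = 297 − 328 = -30.5 Ω

-30.5 Ω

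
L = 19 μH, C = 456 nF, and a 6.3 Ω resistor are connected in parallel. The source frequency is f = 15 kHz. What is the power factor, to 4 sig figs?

ω = 2πf = 94250 rad/s
X_L = ωL = 1.791 Ω
X_C = 1/(ωC) = 23.27 Ω
Parallel: admittances add. Y = 1/R + 1/(jωL) + jωC
Y = (0.1587 − j0.5155) S
|Y| = 0.5393 S → |Z| = 1/|Y| = 1.854 Ω, ∠Z = −∠Y = 72.88°
cos φ = cos(72.88°) = 0.2943

0.2943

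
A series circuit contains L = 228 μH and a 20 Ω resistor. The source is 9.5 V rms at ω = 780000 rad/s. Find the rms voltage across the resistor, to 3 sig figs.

1.06 V

X_L = ωL = 178 Ω
Z = 20.0 + j178 Ω
|Z| = √(20.0² + 178²) = 179 Ω
I = V/|Z| = 53.1 mA
V_R = I·|Z_R| = 0.0531 × 20.0 = 1.06 V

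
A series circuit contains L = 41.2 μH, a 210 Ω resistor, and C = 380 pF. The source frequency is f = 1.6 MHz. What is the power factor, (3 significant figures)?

0.809

ω = 2πf = 1.005e+07 rad/s
X_L = ωL = 414 Ω
X_C = 1/(ωC) = 262 Ω
Net reactance X = X_L − X_C = 152 Ω
Z = 210 + j152 Ω
|Z| = √(210² + 152²) = 259 Ω
∠Z = arctan(152/210) = 36.0°
cos φ = cos(36.0°) = 0.809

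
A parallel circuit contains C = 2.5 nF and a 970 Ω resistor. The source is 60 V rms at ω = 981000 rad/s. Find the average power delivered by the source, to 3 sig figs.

X_C = 1/(ωC) = 408 Ω
Parallel: admittances add. Y = 1/R + jωC
Y = (0.00103 + j0.00245) S
|Y| = 0.00266 S → |Z| = 1/|Y| = 376 Ω, ∠Z = −∠Y = -67.2°
I = V/|Z| = 160 mA
P = VI cos φ = 60 × 0.160 × cos(-67.2°) = 3.71 W

3.71 W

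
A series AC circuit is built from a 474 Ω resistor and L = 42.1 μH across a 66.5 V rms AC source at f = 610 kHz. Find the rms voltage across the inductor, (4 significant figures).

21.43 V

ω = 2πf = 3.833e+06 rad/s
X_L = ωL = 161.4 Ω
Z = 474.0 + j161.4 Ω
|Z| = √(474.0² + 161.4²) = 500.7 Ω
I = V/|Z| = 132.8 mA
V_L = I·|Z_L| = 0.1328 × 161.4 = 21.43 V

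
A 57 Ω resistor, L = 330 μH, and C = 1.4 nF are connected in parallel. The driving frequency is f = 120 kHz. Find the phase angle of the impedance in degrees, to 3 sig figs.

9.59°

ω = 2πf = 754000 rad/s
X_L = ωL = 249 Ω
X_C = 1/(ωC) = 947 Ω
Parallel: admittances add. Y = 1/R + 1/(jωL) + jωC
Y = (0.0175 − j0.00296) S
|Y| = 0.0178 S → |Z| = 1/|Y| = 56.2 Ω, ∠Z = −∠Y = 9.59°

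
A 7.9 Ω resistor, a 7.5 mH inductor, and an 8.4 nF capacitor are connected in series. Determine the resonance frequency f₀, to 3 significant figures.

ω₀ = 1/√(LC) = 1/√(0.0075 × 8.4e-09) = 126000 rad/s
f₀ = ω₀/(2π) = 20.1 kHz

20.1 kHz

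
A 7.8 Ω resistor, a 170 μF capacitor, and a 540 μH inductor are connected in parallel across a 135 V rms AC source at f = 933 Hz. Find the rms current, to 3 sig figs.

ω = 2πf = 5862 rad/s
X_L = ωL = 3.17 Ω
X_C = 1/(ωC) = 1.00 Ω
Parallel: admittances add. Y = 1/R + 1/(jωL) + jωC
Y = (0.128 + j0.681) S
|Y| = 0.693 S → |Z| = 1/|Y| = 1.44 Ω, ∠Z = −∠Y = -79.3°
I = V/|Z| = 135/1.44 = 93.5 A

93.5 A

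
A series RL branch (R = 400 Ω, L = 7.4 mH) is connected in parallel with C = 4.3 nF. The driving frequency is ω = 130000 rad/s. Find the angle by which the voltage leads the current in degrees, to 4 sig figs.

41.61°

X_L = ωL = 962.0 Ω
X_C = 1/(ωC) = 1789 Ω
Branch 1 (R+jX_L): Z₁ = 400.0 + j962.0 Ω, |Z₁| = 1042 Ω
Branch 2 (−jX_C): Z₂ = −j1789 Ω
Parallel: Z = Z₁Z₂/(Z₁+Z₂), |Z| = 2029 Ω, ∠Z = 41.61°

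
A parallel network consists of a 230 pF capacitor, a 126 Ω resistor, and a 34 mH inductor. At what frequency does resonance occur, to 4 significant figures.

ω₀ = 1/√(LC) = 1/√(0.034 × 2.3e-10) = 357600 rad/s
f₀ = ω₀/(2π) = 56.91 kHz

56.91 kHz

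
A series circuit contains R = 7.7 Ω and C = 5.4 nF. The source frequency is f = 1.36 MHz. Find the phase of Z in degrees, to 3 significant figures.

-70.4°

ω = 2πf = 8.545e+06 rad/s
X_C = 1/(ωC) = 21.7 Ω
Z = 7.70 − j21.7 Ω
|Z| = √(7.70² + 21.7²) = 23.0 Ω
∠Z = arctan(-21.7/7.70) = -70.4°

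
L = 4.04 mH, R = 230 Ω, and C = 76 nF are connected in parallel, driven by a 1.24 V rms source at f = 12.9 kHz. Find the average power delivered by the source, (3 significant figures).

6.69 mW

ω = 2πf = 81050 rad/s
X_L = ωL = 327 Ω
X_C = 1/(ωC) = 162 Ω
Parallel: admittances add. Y = 1/R + 1/(jωL) + jωC
Y = (0.00435 + j0.00311) S
|Y| = 0.00534 S → |Z| = 1/|Y| = 187 Ω, ∠Z = −∠Y = -35.5°
I = V/|Z| = 6.63 mA
P = VI cos φ = 1.24 × 0.00663 × cos(-35.5°) = 6.69 mW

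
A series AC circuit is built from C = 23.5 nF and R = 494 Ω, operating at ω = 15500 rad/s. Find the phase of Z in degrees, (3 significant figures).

-79.8°

X_C = 1/(ωC) = 2750 Ω
Z = 494 − j2750 Ω
|Z| = √(494² + 2750²) = 2790 Ω
∠Z = arctan(-2750/494) = -79.8°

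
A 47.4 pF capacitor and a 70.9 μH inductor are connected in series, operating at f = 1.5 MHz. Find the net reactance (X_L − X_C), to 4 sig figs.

ω = 2πf = 9.425e+06 rad/s
X_L = ωL = 668.2 Ω
X_C = 1/(ωC) = 2238 Ω
X = 668.2 − 2238 = -1570 Ω

-1570 Ω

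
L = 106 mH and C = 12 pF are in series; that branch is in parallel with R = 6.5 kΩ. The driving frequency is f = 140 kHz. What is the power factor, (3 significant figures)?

0.224

ω = 2πf = 879600 rad/s
X_L = ωL = 93200 Ω
X_C = 1/(ωC) = 94700 Ω
Branch 1: Z₁ = R = 6500 Ω
Branch 2 (series LC): Z₂ = j(X_L − X_C) = −j1490 Ω
Parallel: Z = Z₁Z₂/(Z₁+Z₂), |Z| = 1450 Ω, ∠Z = -77.1°
cos φ = cos(-77.1°) = 0.224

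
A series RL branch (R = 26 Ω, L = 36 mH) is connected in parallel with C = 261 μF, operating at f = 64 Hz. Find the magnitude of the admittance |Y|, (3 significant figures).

ω = 2πf = 402.1 rad/s
X_L = ωL = 14.5 Ω
X_C = 1/(ωC) = 9.53 Ω
Branch 1 (R+jX_L): Z₁ = 26.0 + j14.5 Ω, |Z₁| = 29.8 Ω
Branch 2 (−jX_C): Z₂ = −j9.53 Ω
Parallel: Z = Z₁Z₂/(Z₁+Z₂), |Z| = 10.7 Ω, ∠Z = -71.7°
|Y| = 1/|Z| = 93.3 mS

93.3 mS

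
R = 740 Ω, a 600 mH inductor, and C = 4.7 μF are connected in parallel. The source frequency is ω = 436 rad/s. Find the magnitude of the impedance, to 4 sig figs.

X_L = ωL = 261.6 Ω
X_C = 1/(ωC) = 488.0 Ω
Parallel: admittances add. Y = 1/R + 1/(jωL) + jωC
Y = (0.001351 − j0.001773) S
|Y| = 0.002230 S → |Z| = 1/|Y| = 448.5 Ω, ∠Z = −∠Y = 52.69°

448.5 Ω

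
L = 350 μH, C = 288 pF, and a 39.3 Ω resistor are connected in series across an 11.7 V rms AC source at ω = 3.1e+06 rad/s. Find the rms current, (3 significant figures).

222 mA

X_L = ωL = 1080 Ω
X_C = 1/(ωC) = 1120 Ω
Net reactance X = X_L − X_C = -35.1 Ω
Z = 39.3 − j35.1 Ω
|Z| = √(39.3² + 35.1²) = 52.7 Ω
I = V/|Z| = 11.7/52.7 = 222 mA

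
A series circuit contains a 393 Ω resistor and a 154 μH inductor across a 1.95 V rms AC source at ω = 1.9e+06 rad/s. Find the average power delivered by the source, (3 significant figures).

6.22 mW

X_L = ωL = 293 Ω
Z = 393 + j293 Ω
|Z| = √(393² + 293²) = 490 Ω
∠Z = arctan(293/393) = 36.7°
I = V/|Z| = 3.98 mA
P = VI cos φ = 1.95 × 0.00398 × cos(36.7°) = 6.22 mW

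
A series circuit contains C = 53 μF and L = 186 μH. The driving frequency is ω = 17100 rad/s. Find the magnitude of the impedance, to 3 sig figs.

X_L = ωL = 3.18 Ω
X_C = 1/(ωC) = 1.10 Ω
Net reactance X = X_L − X_C = 2.08 Ω
Z = j2.08 Ω
|Z| = √(0² + 2.08²) = 2.08 Ω

2.08 Ω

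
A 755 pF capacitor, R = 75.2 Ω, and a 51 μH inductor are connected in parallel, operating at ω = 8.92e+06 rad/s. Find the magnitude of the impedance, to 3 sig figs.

X_L = ωL = 455 Ω
X_C = 1/(ωC) = 148 Ω
Parallel: admittances add. Y = 1/R + 1/(jωL) + jωC
Y = (0.0133 + j0.00454) S
|Y| = 0.0141 S → |Z| = 1/|Y| = 71.2 Ω, ∠Z = −∠Y = -18.8°

71.2 Ω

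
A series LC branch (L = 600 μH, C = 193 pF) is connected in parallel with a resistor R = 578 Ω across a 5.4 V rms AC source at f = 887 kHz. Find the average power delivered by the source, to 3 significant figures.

ω = 2πf = 5.573e+06 rad/s
X_L = ωL = 3340 Ω
X_C = 1/(ωC) = 930 Ω
Branch 1: Z₁ = R = 578 Ω
Branch 2 (series LC): Z₂ = j(X_L − X_C) = j2410 Ω
Parallel: Z = Z₁Z₂/(Z₁+Z₂), |Z| = 562 Ω, ∠Z = 13.5°
I = V/|Z| = 9.61 mA
P = VI cos φ = 5.4 × 0.00961 × cos(13.5°) = 50.4 mW

50.4 mW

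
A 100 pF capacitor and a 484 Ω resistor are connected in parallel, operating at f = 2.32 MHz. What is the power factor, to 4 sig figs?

0.8171

ω = 2πf = 1.458e+07 rad/s
X_C = 1/(ωC) = 686.0 Ω
Parallel: admittances add. Y = 1/R + jωC
Y = (0.002066 + j0.001458) S
|Y| = 0.002529 S → |Z| = 1/|Y| = 395.5 Ω, ∠Z = −∠Y = -35.20°
cos φ = cos(-35.20°) = 0.8171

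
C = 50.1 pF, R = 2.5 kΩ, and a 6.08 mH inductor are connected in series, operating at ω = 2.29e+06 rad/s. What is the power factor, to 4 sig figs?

X_L = ωL = 13920 Ω
X_C = 1/(ωC) = 8716 Ω
Net reactance X = X_L − X_C = 5207 Ω
Z = 2500 + j5207 Ω
|Z| = √(2500² + 5207²) = 5776 Ω
∠Z = arctan(5207/2500) = 64.35°
cos φ = cos(64.35°) = 0.4328

0.4328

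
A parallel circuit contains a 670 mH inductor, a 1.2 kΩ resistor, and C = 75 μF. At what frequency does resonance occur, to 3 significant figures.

ω₀ = 1/√(LC) = 1/√(0.67 × 7.5e-05) = 141.1 rad/s
f₀ = ω₀/(2π) = 22.5 Hz

22.5 Hz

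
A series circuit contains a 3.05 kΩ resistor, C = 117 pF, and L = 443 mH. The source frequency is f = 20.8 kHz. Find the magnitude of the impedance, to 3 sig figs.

8100 Ω

ω = 2πf = 130700 rad/s
X_L = ωL = 57900 Ω
X_C = 1/(ωC) = 65400 Ω
Net reactance X = X_L − X_C = -7500 Ω
Z = 3050 − j7500 Ω
|Z| = √(3050² + 7500²) = 8100 Ω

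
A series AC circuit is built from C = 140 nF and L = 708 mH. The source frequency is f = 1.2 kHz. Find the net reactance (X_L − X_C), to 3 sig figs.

4390 Ω

ω = 2πf = 7540 rad/s
X_L = ωL = 5340 Ω
X_C = 1/(ωC) = 947 Ω
X = 5340 − 947 = 4390 Ω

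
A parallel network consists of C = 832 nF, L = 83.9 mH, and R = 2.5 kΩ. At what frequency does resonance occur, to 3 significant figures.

602 Hz

ω₀ = 1/√(LC) = 1/√(0.0839 × 8.32e-07) = 3785 rad/s
f₀ = ω₀/(2π) = 602 Hz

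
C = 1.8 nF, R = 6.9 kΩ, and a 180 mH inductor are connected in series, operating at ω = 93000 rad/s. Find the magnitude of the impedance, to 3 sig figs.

12800 Ω

X_L = ωL = 16700 Ω
X_C = 1/(ωC) = 5970 Ω
Net reactance X = X_L − X_C = 10800 Ω
Z = 6900 + j10800 Ω
|Z| = √(6900² + 10800²) = 12800 Ω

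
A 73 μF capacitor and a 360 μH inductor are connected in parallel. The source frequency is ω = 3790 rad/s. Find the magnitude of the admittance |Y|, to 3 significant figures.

X_L = ωL = 1.36 Ω
X_C = 1/(ωC) = 3.61 Ω
Parallel: admittances add. Y = 1/(jωL) + jωC
Y = (0 − j0.456) S
|Y| = 0.456 S → |Z| = 1/|Y| = 2.19 Ω, ∠Z = −∠Y = 90.0°

456 mS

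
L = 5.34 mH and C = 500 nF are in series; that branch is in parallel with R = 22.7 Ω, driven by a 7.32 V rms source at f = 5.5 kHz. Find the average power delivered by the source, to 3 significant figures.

ω = 2πf = 34560 rad/s
X_L = ωL = 185 Ω
X_C = 1/(ωC) = 57.9 Ω
Branch 1: Z₁ = R = 22.7 Ω
Branch 2 (series LC): Z₂ = j(X_L − X_C) = j127 Ω
Parallel: Z = Z₁Z₂/(Z₁+Z₂), |Z| = 22.3 Ω, ∠Z = 10.2°
I = V/|Z| = 328 mA
P = VI cos φ = 7.32 × 0.328 × cos(10.2°) = 2.36 W

2.36 W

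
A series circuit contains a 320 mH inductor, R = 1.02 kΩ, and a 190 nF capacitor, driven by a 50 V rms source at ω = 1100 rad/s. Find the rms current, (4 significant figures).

10.99 mA

X_L = ωL = 352.0 Ω
X_C = 1/(ωC) = 4785 Ω
Net reactance X = X_L − X_C = -4433 Ω
Z = 1020 − j4433 Ω
|Z| = √(1020² + 4433²) = 4549 Ω
I = V/|Z| = 50/4549 = 10.99 mA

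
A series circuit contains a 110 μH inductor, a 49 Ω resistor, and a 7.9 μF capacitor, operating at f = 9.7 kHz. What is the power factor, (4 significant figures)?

0.9956

ω = 2πf = 60950 rad/s
X_L = ωL = 6.704 Ω
X_C = 1/(ωC) = 2.077 Ω
Net reactance X = X_L − X_C = 4.627 Ω
Z = 49.00 + j4.627 Ω
|Z| = √(49.00² + 4.627²) = 49.22 Ω
∠Z = arctan(4.627/49.00) = 5.395°
cos φ = cos(5.395°) = 0.9956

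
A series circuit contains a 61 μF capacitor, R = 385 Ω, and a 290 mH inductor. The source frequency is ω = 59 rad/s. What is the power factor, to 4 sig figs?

0.8280

X_L = ωL = 17.11 Ω
X_C = 1/(ωC) = 277.9 Ω
Net reactance X = X_L − X_C = -260.7 Ω
Z = 385.0 − j260.7 Ω
|Z| = √(385.0² + 260.7²) = 465.0 Ω
∠Z = arctan(-260.7/385.0) = -34.11°
cos φ = cos(-34.11°) = 0.8280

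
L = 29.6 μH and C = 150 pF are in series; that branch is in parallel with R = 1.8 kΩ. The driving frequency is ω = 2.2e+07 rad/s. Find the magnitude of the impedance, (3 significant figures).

X_L = ωL = 651 Ω
X_C = 1/(ωC) = 303 Ω
Branch 1: Z₁ = R = 1800 Ω
Branch 2 (series LC): Z₂ = j(X_L − X_C) = j348 Ω
Parallel: Z = Z₁Z₂/(Z₁+Z₂), |Z| = 342 Ω, ∠Z = 79.1°

342 Ω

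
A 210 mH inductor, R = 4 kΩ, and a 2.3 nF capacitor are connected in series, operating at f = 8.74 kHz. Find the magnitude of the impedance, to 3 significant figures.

5390 Ω

ω = 2πf = 54920 rad/s
X_L = ωL = 11500 Ω
X_C = 1/(ωC) = 7920 Ω
Net reactance X = X_L − X_C = 3610 Ω
Z = 4000 + j3610 Ω
|Z| = √(4000² + 3610²) = 5390 Ω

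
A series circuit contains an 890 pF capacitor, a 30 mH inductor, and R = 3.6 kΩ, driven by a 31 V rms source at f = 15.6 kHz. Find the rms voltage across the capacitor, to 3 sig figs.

ω = 2πf = 98020 rad/s
X_L = ωL = 2940 Ω
X_C = 1/(ωC) = 11500 Ω
Net reactance X = X_L − X_C = -8520 Ω
Z = 3600 − j8520 Ω
|Z| = √(3600² + 8520²) = 9250 Ω
I = V/|Z| = 3.35 mA
V_C = I·|Z_C| = 0.00335 × 11500 = 38.4 V

38.4 V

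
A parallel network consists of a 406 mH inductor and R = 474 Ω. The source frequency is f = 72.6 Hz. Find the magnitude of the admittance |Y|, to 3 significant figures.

5.80 mS

ω = 2πf = 456.2 rad/s
X_L = ωL = 185 Ω
Parallel: admittances add. Y = 1/R + 1/(jωL)
Y = (0.00211 − j0.00540) S
|Y| = 0.00580 S → |Z| = 1/|Y| = 173 Ω, ∠Z = −∠Y = 68.7°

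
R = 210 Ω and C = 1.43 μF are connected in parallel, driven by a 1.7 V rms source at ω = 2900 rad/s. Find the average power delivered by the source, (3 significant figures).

X_C = 1/(ωC) = 241 Ω
Parallel: admittances add. Y = 1/R + jωC
Y = (0.00476 + j0.00415) S
|Y| = 0.00631 S → |Z| = 1/|Y| = 158 Ω, ∠Z = −∠Y = -41.1°
I = V/|Z| = 10.7 mA
P = VI cos φ = 1.7 × 0.0107 × cos(-41.1°) = 13.8 mW

13.8 mW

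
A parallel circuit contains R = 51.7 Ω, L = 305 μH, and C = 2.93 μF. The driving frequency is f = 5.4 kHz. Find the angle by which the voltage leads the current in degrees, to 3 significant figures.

-8.18°

ω = 2πf = 33930 rad/s
X_L = ωL = 10.3 Ω
X_C = 1/(ωC) = 10.1 Ω
Parallel: admittances add. Y = 1/R + 1/(jωL) + jωC
Y = (0.0193 + j0.00278) S
|Y| = 0.0195 S → |Z| = 1/|Y| = 51.2 Ω, ∠Z = −∠Y = -8.18°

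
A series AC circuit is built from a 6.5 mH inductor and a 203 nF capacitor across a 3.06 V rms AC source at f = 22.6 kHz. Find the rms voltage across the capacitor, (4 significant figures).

0.1195 V

ω = 2πf = 142000 rad/s
X_L = ωL = 923.0 Ω
X_C = 1/(ωC) = 34.69 Ω
Net reactance X = X_L − X_C = 888.3 Ω
Z = j888.3 Ω
|Z| = √(0² + 888.3²) = 888.3 Ω
I = V/|Z| = 3.445 mA
V_C = I·|Z_C| = 0.003445 × 34.69 = 0.1195 V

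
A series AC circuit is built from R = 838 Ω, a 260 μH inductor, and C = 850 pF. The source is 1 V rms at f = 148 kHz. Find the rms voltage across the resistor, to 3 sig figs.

ω = 2πf = 929900 rad/s
X_L = ωL = 242 Ω
X_C = 1/(ωC) = 1270 Ω
Net reactance X = X_L − X_C = -1020 Ω
Z = 838 − j1020 Ω
|Z| = √(838² + 1020²) = 1320 Ω
I = V/|Z| = 756 μA
V_R = I·|Z_R| = 0.000756 × 838 = 0.634 V

0.634 V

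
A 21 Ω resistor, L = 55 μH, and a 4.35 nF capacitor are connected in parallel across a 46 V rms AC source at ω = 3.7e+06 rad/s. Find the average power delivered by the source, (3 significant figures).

X_L = ωL = 204 Ω
X_C = 1/(ωC) = 62.1 Ω
Parallel: admittances add. Y = 1/R + 1/(jωL) + jωC
Y = (0.0476 + j0.0112) S
|Y| = 0.0489 S → |Z| = 1/|Y| = 20.4 Ω, ∠Z = −∠Y = -13.2°
I = V/|Z| = 2.25 A
P = VI cos φ = 46 × 2.25 × cos(-13.2°) = 101 W

101 W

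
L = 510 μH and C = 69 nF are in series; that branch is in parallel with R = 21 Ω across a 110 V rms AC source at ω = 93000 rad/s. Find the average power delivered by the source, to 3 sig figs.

576 W

X_L = ωL = 47.4 Ω
X_C = 1/(ωC) = 156 Ω
Branch 1: Z₁ = R = 21.0 Ω
Branch 2 (series LC): Z₂ = j(X_L − X_C) = −j108 Ω
Parallel: Z = Z₁Z₂/(Z₁+Z₂), |Z| = 20.6 Ω, ∠Z = -11.0°
I = V/|Z| = 5.34 A
P = VI cos φ = 110 × 5.34 × cos(-11.0°) = 576 W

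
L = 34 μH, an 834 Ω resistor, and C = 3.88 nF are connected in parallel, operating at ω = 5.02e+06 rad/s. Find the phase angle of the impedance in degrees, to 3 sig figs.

X_L = ωL = 171 Ω
X_C = 1/(ωC) = 51.3 Ω
Parallel: admittances add. Y = 1/R + 1/(jωL) + jωC
Y = (0.00120 + j0.0136) S
|Y| = 0.0137 S → |Z| = 1/|Y| = 73.1 Ω, ∠Z = −∠Y = -85.0°

-85.0°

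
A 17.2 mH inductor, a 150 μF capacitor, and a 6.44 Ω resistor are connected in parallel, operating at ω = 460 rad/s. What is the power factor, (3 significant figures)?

X_L = ωL = 7.91 Ω
X_C = 1/(ωC) = 14.5 Ω
Parallel: admittances add. Y = 1/R + 1/(jωL) + jωC
Y = (0.155 − j0.0574) S
|Y| = 0.166 S → |Z| = 1/|Y| = 6.04 Ω, ∠Z = −∠Y = 20.3°
cos φ = cos(20.3°) = 0.938

0.938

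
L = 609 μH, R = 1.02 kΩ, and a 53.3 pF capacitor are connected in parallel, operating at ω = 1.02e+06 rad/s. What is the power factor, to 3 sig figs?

0.533

X_L = ωL = 621 Ω
X_C = 1/(ωC) = 18400 Ω
Parallel: admittances add. Y = 1/R + 1/(jωL) + jωC
Y = (0.000980 − j0.00156) S
|Y| = 0.00184 S → |Z| = 1/|Y| = 544 Ω, ∠Z = −∠Y = 57.8°
cos φ = cos(57.8°) = 0.533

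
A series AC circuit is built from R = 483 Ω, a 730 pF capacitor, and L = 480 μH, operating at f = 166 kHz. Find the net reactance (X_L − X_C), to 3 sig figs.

ω = 2πf = 1.043e+06 rad/s
X_L = ωL = 501 Ω
X_C = 1/(ωC) = 1310 Ω
X = 501 − 1310 = -813 Ω

-813 Ω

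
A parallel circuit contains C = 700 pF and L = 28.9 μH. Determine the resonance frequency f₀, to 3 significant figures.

ω₀ = 1/√(LC) = 1/√(2.89e-05 × 7e-10) = 7.031e+06 rad/s
f₀ = ω₀/(2π) = 1.12 MHz

1.12 MHz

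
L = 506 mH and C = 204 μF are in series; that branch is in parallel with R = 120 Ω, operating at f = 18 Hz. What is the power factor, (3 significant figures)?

0.115

ω = 2πf = 113.1 rad/s
X_L = ωL = 57.2 Ω
X_C = 1/(ωC) = 43.3 Ω
Branch 1: Z₁ = R = 120 Ω
Branch 2 (series LC): Z₂ = j(X_L − X_C) = j13.9 Ω
Parallel: Z = Z₁Z₂/(Z₁+Z₂), |Z| = 13.8 Ω, ∠Z = 83.4°
cos φ = cos(83.4°) = 0.115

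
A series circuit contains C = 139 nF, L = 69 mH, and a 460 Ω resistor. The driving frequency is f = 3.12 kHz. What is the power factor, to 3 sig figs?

0.423

ω = 2πf = 19600 rad/s
X_L = ωL = 1350 Ω
X_C = 1/(ωC) = 367 Ω
Net reactance X = X_L − X_C = 986 Ω
Z = 460 + j986 Ω
|Z| = √(460² + 986²) = 1090 Ω
∠Z = arctan(986/460) = 65.0°
cos φ = cos(65.0°) = 0.423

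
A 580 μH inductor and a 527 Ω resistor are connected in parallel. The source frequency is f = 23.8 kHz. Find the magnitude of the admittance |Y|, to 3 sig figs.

ω = 2πf = 149500 rad/s
X_L = ωL = 86.7 Ω
Parallel: admittances add. Y = 1/R + 1/(jωL)
Y = (0.00190 − j0.0115) S
|Y| = 0.0117 S → |Z| = 1/|Y| = 85.6 Ω, ∠Z = −∠Y = 80.7°

11.7 mS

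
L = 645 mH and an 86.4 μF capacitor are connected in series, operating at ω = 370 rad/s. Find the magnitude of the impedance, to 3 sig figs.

X_L = ωL = 239 Ω
X_C = 1/(ωC) = 31.3 Ω
Net reactance X = X_L − X_C = 207 Ω
Z = j207 Ω
|Z| = √(0² + 207²) = 207 Ω

207 Ω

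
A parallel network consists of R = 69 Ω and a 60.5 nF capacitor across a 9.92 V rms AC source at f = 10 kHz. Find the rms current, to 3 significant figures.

ω = 2πf = 62830 rad/s
X_C = 1/(ωC) = 263 Ω
Parallel: admittances add. Y = 1/R + jωC
Y = (0.0145 + j0.00380) S
|Y| = 0.0150 S → |Z| = 1/|Y| = 66.7 Ω, ∠Z = −∠Y = -14.7°
I = V/|Z| = 9.92/66.7 = 149 mA

149 mA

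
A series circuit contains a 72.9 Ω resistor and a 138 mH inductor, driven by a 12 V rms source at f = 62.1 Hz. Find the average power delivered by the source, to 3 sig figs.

1.28 W

ω = 2πf = 390.2 rad/s
X_L = ωL = 53.8 Ω
Z = 72.9 + j53.8 Ω
|Z| = √(72.9² + 53.8²) = 90.6 Ω
∠Z = arctan(53.8/72.9) = 36.5°
I = V/|Z| = 132 mA
P = VI cos φ = 12 × 0.132 × cos(36.5°) = 1.28 W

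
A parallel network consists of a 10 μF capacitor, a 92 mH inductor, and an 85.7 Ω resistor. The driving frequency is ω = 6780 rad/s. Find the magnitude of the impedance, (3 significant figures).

X_L = ωL = 624 Ω
X_C = 1/(ωC) = 14.7 Ω
Parallel: admittances add. Y = 1/R + 1/(jωL) + jωC
Y = (0.0117 + j0.0662) S
|Y| = 0.0672 S → |Z| = 1/|Y| = 14.9 Ω, ∠Z = −∠Y = -80.0°

14.9 Ω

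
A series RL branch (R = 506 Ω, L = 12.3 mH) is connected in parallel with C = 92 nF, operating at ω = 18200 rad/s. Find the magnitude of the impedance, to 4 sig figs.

525.5 Ω

X_L = ωL = 223.9 Ω
X_C = 1/(ωC) = 597.2 Ω
Branch 1 (R+jX_L): Z₁ = 506.0 + j223.9 Ω, |Z₁| = 553.3 Ω
Branch 2 (−jX_C): Z₂ = −j597.2 Ω
Parallel: Z = Z₁Z₂/(Z₁+Z₂), |Z| = 525.5 Ω, ∠Z = -29.71°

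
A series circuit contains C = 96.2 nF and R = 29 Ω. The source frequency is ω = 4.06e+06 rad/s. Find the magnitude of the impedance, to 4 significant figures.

29.11 Ω

X_C = 1/(ωC) = 2.560 Ω
Z = 29.00 − j2.560 Ω
|Z| = √(29.00² + 2.560²) = 29.11 Ω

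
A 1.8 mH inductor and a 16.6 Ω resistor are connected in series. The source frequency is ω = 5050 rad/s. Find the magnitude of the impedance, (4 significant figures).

18.93 Ω

X_L = ωL = 9.090 Ω
Z = 16.60 + j9.090 Ω
|Z| = √(16.60² + 9.090²) = 18.93 Ω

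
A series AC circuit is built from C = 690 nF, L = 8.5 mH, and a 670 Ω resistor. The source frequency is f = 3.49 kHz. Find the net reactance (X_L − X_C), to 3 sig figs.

ω = 2πf = 21930 rad/s
X_L = ωL = 186 Ω
X_C = 1/(ωC) = 66.1 Ω
X = 186 − 66.1 = 120 Ω

120 Ω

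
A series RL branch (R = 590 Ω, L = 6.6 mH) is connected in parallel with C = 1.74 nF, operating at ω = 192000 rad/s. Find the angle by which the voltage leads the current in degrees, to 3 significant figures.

46.2°

X_L = ωL = 1270 Ω
X_C = 1/(ωC) = 2990 Ω
Branch 1 (R+jX_L): Z₁ = 590 + j1270 Ω, |Z₁| = 1400 Ω
Branch 2 (−jX_C): Z₂ = −j2990 Ω
Parallel: Z = Z₁Z₂/(Z₁+Z₂), |Z| = 2290 Ω, ∠Z = 46.2°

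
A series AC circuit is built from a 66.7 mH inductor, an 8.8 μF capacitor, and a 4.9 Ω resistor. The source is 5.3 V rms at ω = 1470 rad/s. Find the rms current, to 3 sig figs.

X_L = ωL = 98.0 Ω
X_C = 1/(ωC) = 77.3 Ω
Net reactance X = X_L − X_C = 20.7 Ω
Z = 4.90 + j20.7 Ω
|Z| = √(4.90² + 20.7²) = 21.3 Ω
I = V/|Z| = 5.3/21.3 = 249 mA

249 mA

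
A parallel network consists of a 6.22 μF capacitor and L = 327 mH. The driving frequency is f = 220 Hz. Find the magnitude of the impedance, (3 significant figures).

157 Ω

ω = 2πf = 1382 rad/s
X_L = ωL = 452 Ω
X_C = 1/(ωC) = 116 Ω
Parallel: admittances add. Y = 1/(jωL) + jωC
Y = (0 + j0.00639) S
|Y| = 0.00639 S → |Z| = 1/|Y| = 157 Ω, ∠Z = −∠Y = -90.0°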